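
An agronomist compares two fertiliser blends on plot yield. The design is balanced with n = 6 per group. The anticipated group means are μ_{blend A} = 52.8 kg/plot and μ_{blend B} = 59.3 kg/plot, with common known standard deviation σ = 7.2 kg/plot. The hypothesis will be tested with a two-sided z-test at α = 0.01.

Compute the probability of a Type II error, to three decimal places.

β ≈ 0.844

Standardized effect: d = |μ_{blend A} − μ_{blend B}| / σ = |52.8 − 59.3| / 7.2 = 0.9028
Noncentrality parameter: δ = d·√(n/2) = 0.9028 × √(6/2) = 1.5637
Critical value for a two-sided test at α = 0.01: z_{α/2} = 2.576.
Power = Φ(δ − 2.576) + Φ(−δ − 2.576) = Φ(-1.012) + Φ(-4.139) = 0.1557 + 0.0000 = 0.1557.
Type II error: β = 1 − power = 1 − 0.1557 = 0.8443.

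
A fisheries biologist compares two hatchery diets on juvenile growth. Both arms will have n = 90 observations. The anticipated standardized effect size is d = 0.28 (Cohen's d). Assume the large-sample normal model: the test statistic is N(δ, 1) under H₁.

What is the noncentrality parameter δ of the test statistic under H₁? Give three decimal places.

δ = d·√(n/2) = 0.28 × √(90/2) = 1.8783

δ ≈ 1.878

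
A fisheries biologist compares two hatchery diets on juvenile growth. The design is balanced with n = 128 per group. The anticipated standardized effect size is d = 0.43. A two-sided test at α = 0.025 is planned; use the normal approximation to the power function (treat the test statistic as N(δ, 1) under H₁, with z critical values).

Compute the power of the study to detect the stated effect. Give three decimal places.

Noncentrality parameter: δ = d·√(n/2) = 0.43 × √(128/2) = 3.4400
Critical value for a two-sided test at α = 0.025: z_{α/2} = 2.241.
Power = Φ(δ − 2.241) + Φ(−δ − 2.241) = Φ(1.199) + Φ(-5.681) = 0.8847 + 0.0000 = 0.8847.

Power ≈ 0.885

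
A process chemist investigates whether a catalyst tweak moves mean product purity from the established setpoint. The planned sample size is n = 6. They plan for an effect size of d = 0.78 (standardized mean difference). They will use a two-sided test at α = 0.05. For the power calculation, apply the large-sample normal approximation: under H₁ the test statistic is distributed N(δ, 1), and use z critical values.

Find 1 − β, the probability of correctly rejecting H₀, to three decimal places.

Noncentrality parameter: δ = d·√n = 0.78 × √6 = 1.9106
Critical value for a two-sided test at α = 0.05: z_{α/2} = 1.960.
Power = Φ(δ − 1.960) + Φ(−δ − 1.960) = Φ(-0.049) + Φ(-3.871) = 0.4803 + 0.0001 = 0.4804.

Power ≈ 0.480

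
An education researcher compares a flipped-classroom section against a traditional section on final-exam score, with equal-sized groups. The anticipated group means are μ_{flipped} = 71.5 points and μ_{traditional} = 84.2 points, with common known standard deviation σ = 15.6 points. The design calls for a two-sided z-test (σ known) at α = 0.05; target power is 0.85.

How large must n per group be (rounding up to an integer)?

n = 28 per group

Standardized effect: d = |μ_{flipped} − μ_{traditional}| / σ = |71.5 − 84.2| / 15.6 = 0.8141
For power 0.85 need Φ(δ − z_{0.025}) = 0.85, so δ = z_{0.025} + z_{0.15} = 1.960 + 1.036 = 2.996.
(Ignoring the negligible lower-tail rejection probability gives the usual closed-form inversion.)
δ = d·√(n/2) ⇒ n = 2(δ/d)² = 2 × (2.996 / 0.8141)² = 27.09.
Rounding up, n = 28 per group.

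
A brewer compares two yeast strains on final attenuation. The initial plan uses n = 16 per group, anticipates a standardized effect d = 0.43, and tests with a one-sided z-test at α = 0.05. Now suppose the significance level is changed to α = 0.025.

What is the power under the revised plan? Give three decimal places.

δ = d·√(n/2) = 0.43 × √(16/2) = 1.2162 (unchanged). New critical value: z_{0.025} = 1.960.
Revised power = Φ(δ − 1.960) = Φ(-0.744) = 0.2285.

Power ≈ 0.229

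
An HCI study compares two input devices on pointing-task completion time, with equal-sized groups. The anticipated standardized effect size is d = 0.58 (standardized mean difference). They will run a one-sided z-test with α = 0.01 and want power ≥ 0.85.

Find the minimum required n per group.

Set Φ(δ − 2.326) = 0.85; then δ − 2.326 = Φ⁻¹(0.85) = 1.036, giving δ = 3.363.
δ = d·√(n/2) ⇒ n = 2(δ/d)² = 2 × (3.363 / 0.58)² = 67.23.
Rounding up, n = 68 per group.

n = 68 per group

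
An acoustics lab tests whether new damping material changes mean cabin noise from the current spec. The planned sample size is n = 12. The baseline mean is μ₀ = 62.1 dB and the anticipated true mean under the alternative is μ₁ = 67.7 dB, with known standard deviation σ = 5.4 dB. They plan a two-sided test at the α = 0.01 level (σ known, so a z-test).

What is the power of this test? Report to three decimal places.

Standardized effect: d = |μ₁ − μ₀| / σ = |67.7 − 62.1| / 5.4 = 1.0370
Noncentrality parameter: δ = d·√n = 1.0370 × √12 = 3.5924
Two-sided α = 0.01 → critical value z_{0.005} = 2.576.
Power = Φ(δ − 2.576) + Φ(−δ − 2.576) = Φ(1.017) + Φ(-6.168) = 0.8453 + 0.0000 = 0.8453.

Power ≈ 0.845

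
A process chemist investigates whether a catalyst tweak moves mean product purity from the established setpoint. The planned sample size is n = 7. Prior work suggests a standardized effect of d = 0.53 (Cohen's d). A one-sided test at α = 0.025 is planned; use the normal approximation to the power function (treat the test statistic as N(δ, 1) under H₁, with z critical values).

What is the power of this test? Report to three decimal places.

Noncentrality parameter: δ = d·√n = 0.53 × √7 = 1.4022
Critical value for a one-sided test at α = 0.025: z_α = 1.960.
Power = P(Z > 1.960 − δ) = Φ(-0.558) = 0.2885.

Power ≈ 0.289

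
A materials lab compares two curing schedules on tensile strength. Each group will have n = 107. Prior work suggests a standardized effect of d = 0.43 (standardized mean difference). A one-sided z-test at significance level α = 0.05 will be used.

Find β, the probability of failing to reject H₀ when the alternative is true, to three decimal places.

Noncentrality parameter: δ = d·√(n/2) = 0.43 × √(107/2) = 3.1452
One-sided α = 0.05 → critical value z_{0.05} = 1.645.
Power = P(Z > 1.645 − δ) = Φ(1.500) = 0.9332.
Type II error: β = 1 − power = 1 − 0.9332 = 0.0668.

β ≈ 0.067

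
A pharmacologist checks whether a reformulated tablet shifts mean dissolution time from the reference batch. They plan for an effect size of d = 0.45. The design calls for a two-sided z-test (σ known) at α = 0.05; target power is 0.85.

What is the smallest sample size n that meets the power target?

n = 45

Set Φ(δ − 1.960) = 0.85; then δ − 1.960 = Φ⁻¹(0.85) = 1.036, giving δ = 2.996.
(Ignoring the negligible lower-tail rejection probability gives the usual closed-form inversion.)
δ = d·√n ⇒ n = (δ/d)² = (2.996 / 0.45)² = 44.34.
Round up to the next whole unit.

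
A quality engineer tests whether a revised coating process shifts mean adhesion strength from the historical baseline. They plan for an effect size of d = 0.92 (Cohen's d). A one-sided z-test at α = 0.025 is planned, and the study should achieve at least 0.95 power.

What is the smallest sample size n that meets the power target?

Set Φ(δ − 1.960) = 0.95; then δ − 1.960 = Φ⁻¹(0.95) = 1.645, giving δ = 3.605.
δ = d·√n ⇒ n = (δ/d)² = (3.605 / 0.92)² = 15.35.
Rounding up, n = 16.

n = 16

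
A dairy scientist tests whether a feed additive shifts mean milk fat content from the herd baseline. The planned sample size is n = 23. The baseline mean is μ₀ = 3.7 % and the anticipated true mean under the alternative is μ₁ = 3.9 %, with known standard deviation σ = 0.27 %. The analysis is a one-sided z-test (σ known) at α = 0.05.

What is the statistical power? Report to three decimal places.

Power ≈ 0.972

Standardized effect: d = |μ₁ − μ₀| / σ = |3.9 − 3.7| / 0.27 = 0.7407
Noncentrality parameter: δ = d·√n = 0.7407 × √23 = 3.5525
Critical value for a one-sided test at α = 0.05: z_α = 1.645.
Power = P(Z > 1.645 − δ) = Φ(1.908) = 0.9718.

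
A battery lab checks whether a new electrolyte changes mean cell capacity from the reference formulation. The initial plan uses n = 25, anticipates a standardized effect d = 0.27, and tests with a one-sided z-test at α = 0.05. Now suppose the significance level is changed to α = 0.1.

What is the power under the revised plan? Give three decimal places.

δ = d·√n = 0.27 × √25 = 1.3500 (unchanged). New critical value: z_{0.1} = 1.282.
Revised power = Φ(δ − 1.282) = Φ(0.068) = 0.5273.

Power ≈ 0.527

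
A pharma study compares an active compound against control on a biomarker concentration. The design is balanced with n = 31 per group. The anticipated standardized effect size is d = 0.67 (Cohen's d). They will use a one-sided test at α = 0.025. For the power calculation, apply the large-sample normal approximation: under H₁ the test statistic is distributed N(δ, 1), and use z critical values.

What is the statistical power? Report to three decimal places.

Noncentrality parameter: δ = d·√(n/2) = 0.67 × √(31/2) = 2.6378
Critical value for a one-sided test at α = 0.025: z_α = 1.960.
Power = P(Z > 1.960 − δ) = Φ(0.678) = 0.7511.

Power ≈ 0.751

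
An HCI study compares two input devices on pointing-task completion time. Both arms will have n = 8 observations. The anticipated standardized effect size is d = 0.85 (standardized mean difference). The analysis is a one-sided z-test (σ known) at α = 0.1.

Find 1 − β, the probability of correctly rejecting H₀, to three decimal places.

Power ≈ 0.662

Noncentrality parameter: δ = d·√(n/2) = 0.85 × √(8/2) = 1.7000
One-sided α = 0.1 → critical value z_{0.1} = 1.282.
Power = Φ(δ − 1.282) = Φ(0.418) = 0.6622.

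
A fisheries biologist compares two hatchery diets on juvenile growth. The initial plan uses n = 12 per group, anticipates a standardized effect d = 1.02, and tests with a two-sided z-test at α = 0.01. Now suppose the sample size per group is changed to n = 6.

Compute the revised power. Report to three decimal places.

With n = 6 per group: δ = d·√(n/2) = 1.02 × √(6/2) = 1.7667. Critical value z_{0.005} = 2.576.
Revised power = Φ(δ − 2.576) + Φ(−δ − 2.576) = Φ(-0.809) + Φ(-4.343) = 0.2092 + 0.0000 = 0.2092.

Power ≈ 0.209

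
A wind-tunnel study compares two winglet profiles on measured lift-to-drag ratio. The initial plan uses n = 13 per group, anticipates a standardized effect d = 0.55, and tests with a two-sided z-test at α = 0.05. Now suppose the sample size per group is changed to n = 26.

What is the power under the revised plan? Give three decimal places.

Power ≈ 0.509

With n = 26 per group: δ = d·√(n/2) = 0.55 × √(26/2) = 1.9831. Critical value z_{0.025} = 1.960.
Revised power = Φ(δ − 1.960) + Φ(−δ − 1.960) = Φ(0.023) + Φ(-3.943) = 0.5092 + 0.0000 = 0.5093.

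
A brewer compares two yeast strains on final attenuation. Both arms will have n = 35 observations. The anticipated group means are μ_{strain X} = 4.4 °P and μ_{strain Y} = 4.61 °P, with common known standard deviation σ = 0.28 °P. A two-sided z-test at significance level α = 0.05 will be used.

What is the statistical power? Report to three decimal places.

Standardized effect: d = |μ_{strain X} − μ_{strain Y}| / σ = |4.4 − 4.61| / 0.28 = 0.7500
Noncentrality parameter: δ = d·√(n/2) = 0.7500 × √(35/2) = 3.1375
Two-sided α = 0.05 → critical value z_{0.025} = 1.960.
Power = Φ(δ − 1.960) + Φ(−δ − 1.960) = Φ(1.178) + Φ(-5.097) = 0.8805 + 0.0000 = 0.8805.

Power ≈ 0.881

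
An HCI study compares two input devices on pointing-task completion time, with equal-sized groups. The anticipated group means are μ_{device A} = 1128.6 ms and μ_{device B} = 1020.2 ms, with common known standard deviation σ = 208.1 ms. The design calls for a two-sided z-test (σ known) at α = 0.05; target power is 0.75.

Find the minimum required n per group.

n = 52 per group

Standardized effect: d = |μ_{device A} − μ_{device B}| / σ = |1128.6 − 1020.2| / 208.1 = 0.5209
Set Φ(δ − 1.960) = 0.75; then δ − 1.960 = Φ⁻¹(0.75) = 0.674, giving δ = 2.634.
(Ignoring the negligible lower-tail rejection probability gives the usual closed-form inversion.)
δ = d·√(n/2) ⇒ n = 2(δ/d)² = 2 × (2.634 / 0.5209)² = 51.16.
Round up to the next whole unit.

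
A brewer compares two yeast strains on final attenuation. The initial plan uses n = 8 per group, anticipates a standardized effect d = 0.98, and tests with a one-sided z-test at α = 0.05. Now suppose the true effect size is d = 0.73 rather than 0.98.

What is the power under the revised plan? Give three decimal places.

Power ≈ 0.427

With d = 0.73: δ = d·√(n/2) = 0.73 × √(8/2) = 1.4600. Critical value z_{0.05} = 1.645.
Revised power = P(Z > 1.645 − δ) = Φ(-0.185) = 0.4267.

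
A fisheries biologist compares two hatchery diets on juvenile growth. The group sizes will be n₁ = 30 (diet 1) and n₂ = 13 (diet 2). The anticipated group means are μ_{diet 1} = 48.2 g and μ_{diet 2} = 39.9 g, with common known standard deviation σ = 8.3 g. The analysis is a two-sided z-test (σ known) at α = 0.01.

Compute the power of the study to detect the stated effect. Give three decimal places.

Standardized effect: d = |μ_{diet 1} − μ_{diet 2}| / σ = |48.2 − 39.9| / 8.3 = 1.0000
Noncentrality parameter: λ = d / √(1/n₁ + 1/n₂) = 1.0000 / √(1/30 + 1/13) = 3.0116
Two-sided α = 0.01 → critical value z_{0.005} = 2.576.
Power = Φ(λ − 2.576) + Φ(−λ − 2.576) = Φ(0.436) + Φ(-5.587) = 0.6685 + 0.0000 = 0.6685.

Power ≈ 0.669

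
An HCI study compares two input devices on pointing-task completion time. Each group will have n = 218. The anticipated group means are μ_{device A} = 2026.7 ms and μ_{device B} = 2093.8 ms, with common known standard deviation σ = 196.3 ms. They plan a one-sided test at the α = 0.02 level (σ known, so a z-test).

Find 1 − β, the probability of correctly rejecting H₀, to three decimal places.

Standardized effect: d = |μ_{device A} − μ_{device B}| / σ = |2026.7 − 2093.8| / 196.3 = 0.3418
Noncentrality parameter: δ = d·√(n/2) = 0.3418 × √(218/2) = 3.5687
Critical value for a one-sided test at α = 0.02: z_α = 2.054.
Power = Φ(δ − 2.054) = Φ(1.515) = 0.9351.

Power ≈ 0.935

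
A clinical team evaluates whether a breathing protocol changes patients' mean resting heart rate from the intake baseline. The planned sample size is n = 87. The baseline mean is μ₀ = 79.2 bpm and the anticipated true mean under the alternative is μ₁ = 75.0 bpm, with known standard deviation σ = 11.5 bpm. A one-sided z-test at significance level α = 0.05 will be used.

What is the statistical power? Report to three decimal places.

Standardized effect: d = |μ₁ − μ₀| / σ = |75.0 − 79.2| / 11.5 = 0.3652
Noncentrality parameter: δ = d·√n = 0.3652 × √87 = 3.4065
One-sided α = 0.05 → critical value z_{0.05} = 1.645.
Power = Φ(δ − 1.645) = Φ(1.762) = 0.9609.

Power ≈ 0.961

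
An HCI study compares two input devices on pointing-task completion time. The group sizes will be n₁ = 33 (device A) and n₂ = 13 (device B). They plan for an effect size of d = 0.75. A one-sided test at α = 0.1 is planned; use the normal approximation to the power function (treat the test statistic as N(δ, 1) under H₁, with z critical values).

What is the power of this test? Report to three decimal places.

Power ≈ 0.843

Noncentrality parameter: δ = d / √(1/n₁ + 1/n₂) = 0.75 / √(1/33 + 1/13) = 2.2904
Critical value for a one-sided test at α = 0.1: z_α = 1.282.
Power = P(Z > 1.282 − δ) = Φ(1.009) = 0.8435.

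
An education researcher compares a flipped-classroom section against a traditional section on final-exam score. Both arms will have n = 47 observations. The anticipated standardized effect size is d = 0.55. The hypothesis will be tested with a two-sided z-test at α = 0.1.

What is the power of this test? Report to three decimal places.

Power ≈ 0.846

Noncentrality parameter: δ = d·√(n/2) = 0.55 × √(47/2) = 2.6662
Critical value for a two-sided test at α = 0.1: z_{α/2} = 1.645.
Power = Φ(δ − 1.645) + Φ(−δ − 1.645) = Φ(1.021) + Φ(-4.311) = 0.8465 + 0.0000 = 0.8465.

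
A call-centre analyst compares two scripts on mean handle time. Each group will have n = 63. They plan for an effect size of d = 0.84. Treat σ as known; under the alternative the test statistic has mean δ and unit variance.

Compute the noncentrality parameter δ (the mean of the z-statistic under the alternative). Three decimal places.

δ ≈ 4.714

The noncentrality parameter scales effect size by the design's sample-size factor: δ = d·√(n/2) = 0.84 × √(63/2) = 4.7145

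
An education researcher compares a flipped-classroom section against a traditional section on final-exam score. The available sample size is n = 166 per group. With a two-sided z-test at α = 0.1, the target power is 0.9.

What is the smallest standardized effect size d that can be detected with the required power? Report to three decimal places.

d ≈ 0.321

Required noncentrality: δ = z_{0.05} + z_{0.10} = 1.645 + 1.282 = 2.926.
(The second rejection-region term Φ(−δ − z_{α/2}) is negligible and dropped.)
δ = d·√(n/2) ⇒ d = δ/√(n/2) = 2.926/√(166/2) = 0.3212.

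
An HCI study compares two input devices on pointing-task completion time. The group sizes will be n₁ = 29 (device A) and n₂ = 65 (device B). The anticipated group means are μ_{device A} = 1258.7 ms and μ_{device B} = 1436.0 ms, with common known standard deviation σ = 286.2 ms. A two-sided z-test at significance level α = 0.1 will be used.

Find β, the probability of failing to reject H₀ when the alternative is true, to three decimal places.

β ≈ 0.129

Standardized effect: d = |μ_{device A} − μ_{device B}| / σ = |1258.7 − 1436.0| / 286.2 = 0.6195
Noncentrality parameter: δ = d / √(1/n₁ + 1/n₂) = 0.6195 / √(1/29 + 1/65) = 2.7742
Critical value for a two-sided test at α = 0.1: z_{α/2} = 1.645.
Power = Φ(δ − 1.645) + Φ(−δ − 1.645) = Φ(1.129) + Φ(-4.419) = 0.8706 + 0.0000 = 0.8706.
Type II error: β = 1 − power = 1 − 0.8706 = 0.1294.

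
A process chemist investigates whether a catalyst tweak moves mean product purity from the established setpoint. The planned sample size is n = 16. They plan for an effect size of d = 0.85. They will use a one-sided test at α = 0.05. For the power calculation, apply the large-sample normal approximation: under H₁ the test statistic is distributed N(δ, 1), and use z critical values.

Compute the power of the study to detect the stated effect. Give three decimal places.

Power ≈ 0.960

Noncentrality parameter: δ = d·√n = 0.85 × √16 = 3.4000
Critical value for a one-sided test at α = 0.05: z_α = 1.645.
Power = P(Z > 1.645 − δ) = Φ(1.755) = 0.9604.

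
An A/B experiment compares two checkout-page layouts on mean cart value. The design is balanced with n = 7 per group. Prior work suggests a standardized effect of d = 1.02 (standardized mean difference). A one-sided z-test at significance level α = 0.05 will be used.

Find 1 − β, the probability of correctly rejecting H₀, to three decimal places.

Power ≈ 0.604

Noncentrality parameter: δ = d·√(n/2) = 1.02 × √(7/2) = 1.9082
Critical value for a one-sided test at α = 0.05: z_α = 1.645.
Power = P(Z > 1.645 − δ) = Φ(0.263) = 0.6039.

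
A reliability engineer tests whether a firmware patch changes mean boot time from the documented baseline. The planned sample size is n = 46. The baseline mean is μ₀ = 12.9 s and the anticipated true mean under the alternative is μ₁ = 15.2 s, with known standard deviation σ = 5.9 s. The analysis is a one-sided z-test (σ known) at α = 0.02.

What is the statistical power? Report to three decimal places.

Power ≈ 0.722

Standardized effect: d = |μ₁ − μ₀| / σ = |15.2 − 12.9| / 5.9 = 0.3898
Noncentrality parameter: δ = d·√n = 0.3898 × √46 = 2.6440
One-sided α = 0.02 → critical value z_{0.02} = 2.054.
Power = Φ(δ − 2.054) = Φ(0.590) = 0.7225.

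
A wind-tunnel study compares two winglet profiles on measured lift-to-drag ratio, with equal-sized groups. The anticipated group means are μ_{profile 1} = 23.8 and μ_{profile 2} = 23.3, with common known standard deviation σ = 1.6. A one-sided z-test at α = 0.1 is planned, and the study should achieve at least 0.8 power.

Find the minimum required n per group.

Standardized effect: d = |μ_{profile 1} − μ_{profile 2}| / σ = |23.8 − 23.3| / 1.6 = 0.3125
Set Φ(δ − 1.282) = 0.8; then δ − 1.282 = Φ⁻¹(0.8) = 0.842, giving δ = 2.123.
δ = d·√(n/2) ⇒ n = 2(δ/d)² = 2 × (2.123 / 0.3125)² = 92.32.
Round up to the next whole unit.

n = 93 per group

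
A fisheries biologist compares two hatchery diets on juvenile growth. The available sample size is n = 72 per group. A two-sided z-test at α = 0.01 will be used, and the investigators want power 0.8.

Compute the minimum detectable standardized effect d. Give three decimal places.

d ≈ 0.570

Need Φ(δ − 2.576) = 0.8, so δ = 2.576 + 0.842 = 3.417.
(Lower-tail contribution to power is negligible for δ > 0.)
δ = d·√(n/2) ⇒ d = δ/√(n/2) = 3.417/√(72/2) = 0.5696.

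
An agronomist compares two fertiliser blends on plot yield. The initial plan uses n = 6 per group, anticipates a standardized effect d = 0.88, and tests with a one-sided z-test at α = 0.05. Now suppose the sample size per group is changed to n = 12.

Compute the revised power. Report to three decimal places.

With n = 12 per group: δ = d·√(n/2) = 0.88 × √(12/2) = 2.1556. Critical value z_{0.05} = 1.645.
Revised power = Φ(δ − 1.645) = Φ(0.511) = 0.6952.

Power ≈ 0.695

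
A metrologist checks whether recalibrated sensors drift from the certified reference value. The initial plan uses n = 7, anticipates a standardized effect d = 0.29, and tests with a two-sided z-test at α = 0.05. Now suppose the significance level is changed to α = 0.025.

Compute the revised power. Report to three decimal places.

Power ≈ 0.072

δ = d·√n = 0.29 × √7 = 0.7673 (unchanged). New critical value: z_{0.0125} = 2.241.
Revised power = Φ(δ − 2.241) + Φ(−δ − 2.241) = Φ(-1.474) + Φ(-3.009) = 0.0702 + 0.0013 = 0.0715.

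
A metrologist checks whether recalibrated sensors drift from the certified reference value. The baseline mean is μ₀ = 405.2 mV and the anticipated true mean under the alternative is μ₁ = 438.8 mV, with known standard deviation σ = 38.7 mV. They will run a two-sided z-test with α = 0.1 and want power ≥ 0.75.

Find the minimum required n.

n = 8

Standardized effect: d = |μ₁ − μ₀| / σ = |438.8 − 405.2| / 38.7 = 0.8682
Set Φ(δ − 1.645) = 0.75; then δ − 1.645 = Φ⁻¹(0.75) = 0.674, giving δ = 2.319.
(For δ > 0 the lower-tail rejection region contributes negligibly to power, so the one-term inversion is standard.)
δ = d·√n ⇒ n = (δ/d)² = (2.319 / 0.8682)² = 7.14.
Rounding up, n = 8.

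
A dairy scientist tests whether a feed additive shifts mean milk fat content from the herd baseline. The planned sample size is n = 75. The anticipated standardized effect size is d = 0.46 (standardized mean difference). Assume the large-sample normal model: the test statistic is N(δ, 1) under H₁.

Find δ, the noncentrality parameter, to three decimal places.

δ ≈ 3.984

The noncentrality parameter scales effect size by the design's sample-size factor: δ = d·√n = 0.46 × √75 = 3.9837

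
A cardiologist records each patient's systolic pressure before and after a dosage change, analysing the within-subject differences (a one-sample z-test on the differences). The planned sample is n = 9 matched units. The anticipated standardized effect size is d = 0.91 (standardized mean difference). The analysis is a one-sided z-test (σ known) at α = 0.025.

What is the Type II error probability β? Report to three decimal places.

β ≈ 0.221

Noncentrality parameter: δ = d·√n = 0.91 × √9 = 2.7300
Critical value for a one-sided test at α = 0.025: z_α = 1.960.
Power = Φ(δ − 1.960) = Φ(0.770) = 0.7794.
Type II error: β = 1 − power = 1 − 0.7794 = 0.2206.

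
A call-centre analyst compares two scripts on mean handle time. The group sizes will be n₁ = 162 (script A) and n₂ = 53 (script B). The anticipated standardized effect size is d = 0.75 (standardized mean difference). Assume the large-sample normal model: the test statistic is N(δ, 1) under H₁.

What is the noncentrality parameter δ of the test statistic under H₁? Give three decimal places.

δ ≈ 4.740

δ = d / √(1/n₁ + 1/n₂) = 0.75 / √(1/162 + 1/53) = 4.7396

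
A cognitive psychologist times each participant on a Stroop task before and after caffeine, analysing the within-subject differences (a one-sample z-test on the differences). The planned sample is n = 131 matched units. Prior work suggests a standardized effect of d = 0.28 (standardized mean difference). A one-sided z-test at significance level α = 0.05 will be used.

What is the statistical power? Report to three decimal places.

Power ≈ 0.941

Noncentrality parameter: δ = d·√n = 0.28 × √131 = 3.2047
One-sided α = 0.05 → critical value z_{0.05} = 1.645.
Power = Φ(δ − 1.645) = Φ(1.560) = 0.9406.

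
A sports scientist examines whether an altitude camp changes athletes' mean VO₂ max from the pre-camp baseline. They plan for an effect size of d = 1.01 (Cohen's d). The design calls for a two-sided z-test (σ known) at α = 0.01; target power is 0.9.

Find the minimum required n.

For power 0.9 need Φ(δ − z_{0.005}) = 0.9, so δ = z_{0.005} + z_{0.10} = 2.576 + 1.282 = 3.857.
(For δ > 0 the lower-tail rejection region contributes negligibly to power, so the one-term inversion is standard.)
δ = d·√n ⇒ n = (δ/d)² = (3.857 / 1.01)² = 14.59.
Rounding up, n = 15.

n = 15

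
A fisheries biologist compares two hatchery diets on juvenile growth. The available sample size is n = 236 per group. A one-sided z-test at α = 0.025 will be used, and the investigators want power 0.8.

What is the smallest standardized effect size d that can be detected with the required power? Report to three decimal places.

d ≈ 0.258

Required noncentrality: δ = z_{0.025} + z_{0.20} = 1.960 + 0.842 = 2.802.
δ = d·√(n/2) ⇒ d = δ/√(n/2) = 2.802/√(236/2) = 0.2579.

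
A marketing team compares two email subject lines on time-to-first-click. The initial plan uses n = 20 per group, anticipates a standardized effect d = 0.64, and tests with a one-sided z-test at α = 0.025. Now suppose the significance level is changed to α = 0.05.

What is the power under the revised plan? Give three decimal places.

Power ≈ 0.648

δ = d·√(n/2) = 0.64 × √(20/2) = 2.0239 (unchanged). New critical value: z_{0.05} = 1.645.
Revised power = P(Z > 1.645 − δ) = Φ(0.379) = 0.6477.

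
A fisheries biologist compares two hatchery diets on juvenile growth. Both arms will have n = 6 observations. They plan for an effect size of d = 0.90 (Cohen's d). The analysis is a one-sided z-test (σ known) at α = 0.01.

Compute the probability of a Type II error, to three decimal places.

Noncentrality parameter: λ = d·√(n/2) = 0.90 × √(6/2) = 1.5588
Critical value for a one-sided test at α = 0.01: z_α = 2.326.
Power = P(Z > 2.326 − λ) = Φ(-0.768) = 0.2214.
Type II error: β = 1 − power = 1 − 0.2214 = 0.7786.

β ≈ 0.779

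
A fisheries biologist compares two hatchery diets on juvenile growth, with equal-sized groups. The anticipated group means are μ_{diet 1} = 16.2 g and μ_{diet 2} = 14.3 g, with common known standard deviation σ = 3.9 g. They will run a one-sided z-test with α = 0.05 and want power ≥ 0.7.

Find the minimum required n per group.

Standardized effect: d = |μ_{diet 1} − μ_{diet 2}| / σ = |16.2 − 14.3| / 3.9 = 0.4872
For power 0.7 need Φ(δ − z_{0.05}) = 0.7, so δ = z_{0.05} + z_{0.30} = 1.645 + 0.524 = 2.169.
δ = d·√(n/2) ⇒ n = 2(δ/d)² = 2 × (2.169 / 0.4872)² = 39.65.
Rounding up, n = 40 per group.

n = 40 per group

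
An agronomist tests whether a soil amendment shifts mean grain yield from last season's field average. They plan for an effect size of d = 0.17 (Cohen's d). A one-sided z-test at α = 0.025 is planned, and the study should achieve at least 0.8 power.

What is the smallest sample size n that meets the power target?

For power 0.8 need Φ(δ − z_{0.025}) = 0.8, so δ = z_{0.025} + z_{0.20} = 1.960 + 0.842 = 2.802.
δ = d·√n ⇒ n = (δ/d)² = (2.802 / 0.17)² = 271.59.
Rounding up, n = 272.

n = 272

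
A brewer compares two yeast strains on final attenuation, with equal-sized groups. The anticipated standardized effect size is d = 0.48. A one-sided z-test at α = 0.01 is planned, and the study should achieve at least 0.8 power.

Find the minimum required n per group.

n = 88 per group

Set Φ(δ − 2.326) = 0.8; then δ − 2.326 = Φ⁻¹(0.8) = 0.842, giving δ = 3.168.
δ = d·√(n/2) ⇒ n = 2(δ/d)² = 2 × (3.168 / 0.48)² = 87.12.
Round up to the next whole unit.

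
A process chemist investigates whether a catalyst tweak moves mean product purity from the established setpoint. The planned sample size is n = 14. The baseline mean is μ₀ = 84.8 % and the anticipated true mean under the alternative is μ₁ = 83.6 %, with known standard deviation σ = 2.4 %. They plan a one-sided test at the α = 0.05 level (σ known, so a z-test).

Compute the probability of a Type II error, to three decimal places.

Standardized effect: d = |μ₁ − μ₀| / σ = |83.6 − 84.8| / 2.4 = 0.5000
Noncentrality parameter: δ = d·√n = 0.5000 × √14 = 1.8708
One-sided α = 0.05 → critical value z_{0.05} = 1.645.
Power = P(Z > 1.645 − δ) = Φ(0.226) = 0.5894.
Type II error: β = 1 − power = 1 − 0.5894 = 0.4106.

β ≈ 0.411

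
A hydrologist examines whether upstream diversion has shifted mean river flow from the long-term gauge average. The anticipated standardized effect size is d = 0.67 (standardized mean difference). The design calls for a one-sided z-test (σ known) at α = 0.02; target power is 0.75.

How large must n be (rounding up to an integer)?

For power 0.75 need Φ(δ − z_{0.02}) = 0.75, so δ = z_{0.02} + z_{0.25} = 2.054 + 0.674 = 2.728.
δ = d·√n ⇒ n = (δ/d)² = (2.728 / 0.67)² = 16.58.
Rounding up, n = 17.

n = 17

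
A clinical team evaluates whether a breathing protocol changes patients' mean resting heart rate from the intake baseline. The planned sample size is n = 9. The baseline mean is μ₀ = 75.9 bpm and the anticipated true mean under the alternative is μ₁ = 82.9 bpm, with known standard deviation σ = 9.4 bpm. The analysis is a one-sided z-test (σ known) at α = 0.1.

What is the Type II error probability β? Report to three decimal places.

Standardized effect: d = |μ₁ − μ₀| / σ = |82.9 − 75.9| / 9.4 = 0.7447
Noncentrality parameter: δ = d·√n = 0.7447 × √9 = 2.2340
Critical value for a one-sided test at α = 0.1: z_α = 1.282.
Power = Φ(δ − 1.282) = Φ(0.952) = 0.8296.
Type II error: β = 1 − power = 1 − 0.8296 = 0.1704.

β ≈ 0.170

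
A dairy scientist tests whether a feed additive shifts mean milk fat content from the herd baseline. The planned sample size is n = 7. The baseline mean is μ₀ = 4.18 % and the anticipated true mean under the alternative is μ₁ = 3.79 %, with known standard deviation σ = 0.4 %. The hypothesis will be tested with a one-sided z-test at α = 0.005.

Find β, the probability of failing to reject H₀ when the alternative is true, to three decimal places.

β ≈ 0.498

Standardized effect: d = |μ₁ − μ₀| / σ = |3.79 − 4.18| / 0.4 = 0.9750
Noncentrality parameter: δ = d·√n = 0.9750 × √7 = 2.5796
One-sided α = 0.005 → critical value z_{0.005} = 2.576.
Power = Φ(δ − 2.576) = Φ(0.004) = 0.5015.
Type II error: β = 1 − power = 1 − 0.5015 = 0.4985.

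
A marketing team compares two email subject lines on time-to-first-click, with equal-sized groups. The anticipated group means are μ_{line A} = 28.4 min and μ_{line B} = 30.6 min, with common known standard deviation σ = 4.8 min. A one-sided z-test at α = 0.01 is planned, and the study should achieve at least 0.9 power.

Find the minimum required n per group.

n = 124 per group

Standardized effect: d = |μ_{line A} − μ_{line B}| / σ = |28.4 − 30.6| / 4.8 = 0.4583
For power 0.9 need Φ(δ − z_{0.01}) = 0.9, so δ = z_{0.01} + z_{0.10} = 2.326 + 1.282 = 3.608.
δ = d·√(n/2) ⇒ n = 2(δ/d)² = 2 × (3.608 / 0.4583)² = 123.93.
Round up to the next whole unit.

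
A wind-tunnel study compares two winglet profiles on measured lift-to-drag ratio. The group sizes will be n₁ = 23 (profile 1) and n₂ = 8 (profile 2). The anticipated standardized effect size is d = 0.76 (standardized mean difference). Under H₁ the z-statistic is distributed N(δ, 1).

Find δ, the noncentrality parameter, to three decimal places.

δ ≈ 1.852

The noncentrality parameter scales effect size by the design's sample-size factor: δ = d / √(1/n₁ + 1/n₂) = 0.76 / √(1/23 + 1/8) = 1.8516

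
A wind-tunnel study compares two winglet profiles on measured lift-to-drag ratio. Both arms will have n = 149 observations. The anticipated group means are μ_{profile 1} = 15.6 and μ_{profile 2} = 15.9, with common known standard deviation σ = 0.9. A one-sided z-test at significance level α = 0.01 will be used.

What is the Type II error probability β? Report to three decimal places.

Standardized effect: d = |μ_{profile 1} − μ_{profile 2}| / σ = |15.6 − 15.9| / 0.9 = 0.3333
Noncentrality parameter: δ = d·√(n/2) = 0.3333 × √(149/2) = 2.8771
Critical value for a one-sided test at α = 0.01: z_α = 2.326.
Power = P(Z > 2.326 − δ) = Φ(0.551) = 0.7091.
Type II error: β = 1 − power = 1 − 0.7091 = 0.2909.

β ≈ 0.291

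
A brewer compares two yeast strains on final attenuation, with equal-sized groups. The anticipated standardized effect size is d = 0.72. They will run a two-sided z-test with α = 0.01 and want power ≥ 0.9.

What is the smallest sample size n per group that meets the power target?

n = 58 per group

Set Φ(δ − 2.576) = 0.9; then δ − 2.576 = Φ⁻¹(0.9) = 1.282, giving δ = 3.857.
(Ignoring the negligible lower-tail rejection probability gives the usual closed-form inversion.)
δ = d·√(n/2) ⇒ n = 2(δ/d)² = 2 × (3.857 / 0.72)² = 57.41.
Round up to the next whole unit.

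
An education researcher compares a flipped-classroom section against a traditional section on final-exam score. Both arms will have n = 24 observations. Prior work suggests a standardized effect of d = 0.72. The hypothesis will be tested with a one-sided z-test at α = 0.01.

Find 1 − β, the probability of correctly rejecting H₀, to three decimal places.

Noncentrality parameter: δ = d·√(n/2) = 0.72 × √(24/2) = 2.4942
Critical value for a one-sided test at α = 0.01: z_α = 2.326.
Power = Φ(δ − 2.326) = Φ(0.168) = 0.5666.

Power ≈ 0.567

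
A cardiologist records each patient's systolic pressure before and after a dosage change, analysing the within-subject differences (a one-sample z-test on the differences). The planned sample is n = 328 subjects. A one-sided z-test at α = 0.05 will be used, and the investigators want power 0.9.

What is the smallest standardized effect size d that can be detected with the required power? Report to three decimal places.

Required noncentrality: δ = z_{0.05} + z_{0.10} = 1.645 + 1.282 = 2.926.
δ = d·√n ⇒ d = δ/√n = 2.926/√328 = 0.1616.

d ≈ 0.162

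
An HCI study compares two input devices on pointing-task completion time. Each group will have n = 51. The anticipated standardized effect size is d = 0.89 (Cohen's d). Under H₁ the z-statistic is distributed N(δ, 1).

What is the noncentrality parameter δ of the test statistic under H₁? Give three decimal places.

The noncentrality parameter scales effect size by the design's sample-size factor: δ = d·√(n/2) = 0.89 × √(51/2) = 4.4943

δ ≈ 4.494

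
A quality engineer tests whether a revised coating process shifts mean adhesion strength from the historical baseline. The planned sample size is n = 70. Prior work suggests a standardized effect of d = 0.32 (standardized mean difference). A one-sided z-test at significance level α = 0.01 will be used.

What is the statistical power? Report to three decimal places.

Power ≈ 0.637

Noncentrality parameter: λ = d·√n = 0.32 × √70 = 2.6773
Critical value for a one-sided test at α = 0.01: z_α = 2.326.
Power = Φ(λ − 2.326) = Φ(0.351) = 0.6372.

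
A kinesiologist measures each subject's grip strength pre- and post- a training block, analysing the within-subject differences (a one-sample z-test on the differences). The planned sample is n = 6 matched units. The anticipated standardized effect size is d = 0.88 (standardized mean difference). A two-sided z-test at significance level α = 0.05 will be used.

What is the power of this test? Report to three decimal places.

Noncentrality parameter: δ = d·√n = 0.88 × √6 = 2.1556
Two-sided α = 0.05 → critical value z_{0.025} = 1.960.
Power = Φ(δ − 1.960) + Φ(−δ − 1.960) = Φ(0.196) + Φ(-4.116) = 0.5775 + 0.0000 = 0.5776.

Power ≈ 0.578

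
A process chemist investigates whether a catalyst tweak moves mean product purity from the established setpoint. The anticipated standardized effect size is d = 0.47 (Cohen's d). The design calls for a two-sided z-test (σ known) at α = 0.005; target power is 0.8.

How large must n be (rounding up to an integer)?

n = 61

For power 0.8 need Φ(δ − z_{0.0025}) = 0.8, so δ = z_{0.0025} + z_{0.20} = 2.807 + 0.842 = 3.649.
(For δ > 0 the lower-tail rejection region contributes negligibly to power, so the one-term inversion is standard.)
δ = d·√n ⇒ n = (δ/d)² = (3.649 / 0.47)² = 60.27.
Round up to the next whole unit.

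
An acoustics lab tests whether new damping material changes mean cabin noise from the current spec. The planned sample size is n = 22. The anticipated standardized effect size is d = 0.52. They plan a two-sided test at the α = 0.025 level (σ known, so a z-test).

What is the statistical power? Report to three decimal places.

Power ≈ 0.578

Noncentrality parameter: δ = d·√n = 0.52 × √22 = 2.4390
Two-sided α = 0.025 → critical value z_{0.0125} = 2.241.
Power = Φ(δ − 2.241) + Φ(−δ − 2.241) = Φ(0.198) + Φ(-4.680) = 0.5783 + 0.0000 = 0.5783.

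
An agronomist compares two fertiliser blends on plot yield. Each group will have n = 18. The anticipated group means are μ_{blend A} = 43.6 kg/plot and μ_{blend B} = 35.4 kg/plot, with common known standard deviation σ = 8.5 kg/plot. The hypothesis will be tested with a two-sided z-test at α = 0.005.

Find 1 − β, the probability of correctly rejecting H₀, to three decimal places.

Power ≈ 0.535

Standardized effect: d = |μ_{blend A} − μ_{blend B}| / σ = |43.6 − 35.4| / 8.5 = 0.9647
Noncentrality parameter: δ = d·√(n/2) = 0.9647 × √(18/2) = 2.8941
Critical value for a two-sided test at α = 0.005: z_{α/2} = 2.807.
Power = Φ(δ − 2.807) + Φ(−δ − 2.807) = Φ(0.087) + Φ(-5.701) = 0.5347 + 0.0000 = 0.5347.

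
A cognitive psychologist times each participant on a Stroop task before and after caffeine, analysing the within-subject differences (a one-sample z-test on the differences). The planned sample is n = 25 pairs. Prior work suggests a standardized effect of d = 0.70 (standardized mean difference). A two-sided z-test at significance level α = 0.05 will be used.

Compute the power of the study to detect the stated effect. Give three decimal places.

Noncentrality parameter: δ = d·√n = 0.70 × √25 = 3.5000
Two-sided α = 0.05 → critical value z_{0.025} = 1.960.
Power = Φ(δ − 1.960) + Φ(−δ − 1.960) = Φ(1.540) + Φ(-5.460) = 0.9382 + 0.0000 = 0.9382.

Power ≈ 0.938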